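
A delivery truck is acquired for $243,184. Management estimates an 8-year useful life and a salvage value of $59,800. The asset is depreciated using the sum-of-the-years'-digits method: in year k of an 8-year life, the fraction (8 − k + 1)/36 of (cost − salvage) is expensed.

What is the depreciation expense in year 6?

Depreciable base = $243,184 − $59,800 = $183,384.
Sum of the years' digits = 8+7+6+5+4+3+2+1 = 36.
Year 1: $183,384 × 8/36 = $40,752. Book value $202,432.
Year 2: $183,384 × 7/36 = $35,658. Book value $166,774.
Year 3: $183,384 × 6/36 = $30,564. Book value $136,210.
Year 4: $183,384 × 5/36 = $25,470. Book value $110,740.
Year 5: $183,384 × 4/36 = $20,376. Book value $90,364.
Year 6: $183,384 × 3/36 = $15,282. Book value $75,082.

$15,282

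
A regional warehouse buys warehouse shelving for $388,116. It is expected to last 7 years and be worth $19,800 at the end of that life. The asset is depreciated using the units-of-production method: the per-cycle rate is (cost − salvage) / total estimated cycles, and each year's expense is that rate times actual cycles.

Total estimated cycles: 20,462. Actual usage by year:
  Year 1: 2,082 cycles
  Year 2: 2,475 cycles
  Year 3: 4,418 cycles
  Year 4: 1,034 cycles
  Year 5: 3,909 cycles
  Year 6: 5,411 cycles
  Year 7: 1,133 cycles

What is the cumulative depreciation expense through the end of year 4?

$180,162

Depreciable base = $388,116 − $19,800 = $368,316.
Rate = $368,316 / 20,462 cycles = $18 per cycle.
Year 1: 2,082 × $18 = $37,476. Book value $350,640.
Year 2: 2,475 × $18 = $44,550. Book value $306,090.
Year 3: 4,418 × $18 = $79,524. Book value $226,566.
Year 4: 1,034 × $18 = $18,612. Book value $207,954.
Accumulated through year 4 = $388,116 − $207,954 = $180,162.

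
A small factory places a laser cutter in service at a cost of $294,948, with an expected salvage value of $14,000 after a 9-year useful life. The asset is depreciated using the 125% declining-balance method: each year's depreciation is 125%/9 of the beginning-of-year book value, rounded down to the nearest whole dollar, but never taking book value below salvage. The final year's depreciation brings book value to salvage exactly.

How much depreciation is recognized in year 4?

$26,157

Depreciable base = $294,948 − $14,000 = $280,948.
Year 1: ⌊$294,948 × 125%/9⌋ = $40,965. Book value $253,983.
Year 2: ⌊$253,983 × 125%/9⌋ = $35,275. Book value $218,708.
Year 3: ⌊$218,708 × 125%/9⌋ = $30,376. Book value $188,332.
Year 4: ⌊$188,332 × 125%/9⌋ = $26,157. Book value $162,175.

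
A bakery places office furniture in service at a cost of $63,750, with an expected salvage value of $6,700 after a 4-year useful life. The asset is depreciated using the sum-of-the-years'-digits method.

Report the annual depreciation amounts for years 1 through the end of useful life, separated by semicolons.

$22,820; $17,115; $11,410; $5,705

Depreciable base = $63,750 − $6,700 = $57,050.
Sum of the years' digits = 4+3+2+1 = 10.
Year 1: $57,050 × 4/10 = $22,820. Book value $40,930.
Year 2: $57,050 × 3/10 = $17,115. Book value $23,815.
Year 3: $57,050 × 2/10 = $11,410. Book value $12,405.
Year 4: $57,050 × 1/10 = $5,705. Book value $6,700.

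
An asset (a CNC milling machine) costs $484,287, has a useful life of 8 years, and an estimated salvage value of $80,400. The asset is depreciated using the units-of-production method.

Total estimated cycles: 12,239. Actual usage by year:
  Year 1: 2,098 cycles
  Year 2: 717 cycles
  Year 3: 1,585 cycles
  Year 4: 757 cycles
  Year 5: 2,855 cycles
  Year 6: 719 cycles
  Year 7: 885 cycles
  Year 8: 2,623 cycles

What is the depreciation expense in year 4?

$24,981

Depreciable base = $484,287 − $80,400 = $403,887.
Rate = $403,887 / 12,239 cycles = $33 per cycle.
Year 1: 2,098 × $33 = $69,234. Book value $415,053.
Year 2: 717 × $33 = $23,661. Book value $391,392.
Year 3: 1,585 × $33 = $52,305. Book value $339,087.
Year 4: 757 × $33 = $24,981. Book value $314,106.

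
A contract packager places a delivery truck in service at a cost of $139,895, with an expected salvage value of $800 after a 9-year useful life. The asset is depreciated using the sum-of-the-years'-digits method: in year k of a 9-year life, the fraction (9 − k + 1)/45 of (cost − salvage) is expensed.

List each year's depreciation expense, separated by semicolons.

$27,819; $24,728; $21,637; $18,546; $15,455; $12,364; $9,273; $6,182; $3,091

Depreciable base = $139,895 − $800 = $139,095.
Sum of the years' digits = 9+8+7+6+5+4+3+2+1 = 45.
Year 1: $139,095 × 9/45 = $27,819. Book value $112,076.
Year 2: $139,095 × 8/45 = $24,728. Book value $87,348.
Year 3: $139,095 × 7/45 = $21,637. Book value $65,711.
Year 4: $139,095 × 6/45 = $18,546. Book value $47,165.
Year 5: $139,095 × 5/45 = $15,455. Book value $31,710.
Year 6: $139,095 × 4/45 = $12,364. Book value $19,346.
Year 7: $139,095 × 3/45 = $9,273. Book value $10,073.
Year 8: $139,095 × 2/45 = $6,182. Book value $3,891.
Year 9: $139,095 × 1/45 = $3,091. Book value $800.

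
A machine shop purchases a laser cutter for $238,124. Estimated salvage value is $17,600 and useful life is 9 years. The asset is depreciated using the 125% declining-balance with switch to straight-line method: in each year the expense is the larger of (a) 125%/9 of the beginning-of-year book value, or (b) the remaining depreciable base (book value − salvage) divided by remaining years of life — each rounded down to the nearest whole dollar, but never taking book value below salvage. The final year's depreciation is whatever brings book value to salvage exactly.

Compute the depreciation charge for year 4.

$22,408

Depreciable base = $238,124 − $17,600 = $220,524.
Year 1: DB = ⌊$238,124 × 125%/9⌋ = $33,072; SL = ⌊$220,524/9⌋ = $24,502 → take DB $33,072. Book value $205,052.
Year 2: DB = ⌊$205,052 × 125%/9⌋ = $28,479; SL = ⌊$187,452/8⌋ = $23,431 → take DB $28,479. Book value $176,573.
Year 3: DB = ⌊$176,573 × 125%/9⌋ = $24,524; SL = ⌊$158,973/7⌋ = $22,710 → take DB $24,524. Book value $152,049.
Year 4: DB = ⌊$152,049 × 125%/9⌋ = $21,117; SL = ⌊$134,449/6⌋ = $22,408 → take SL $22,408. Book value $129,641.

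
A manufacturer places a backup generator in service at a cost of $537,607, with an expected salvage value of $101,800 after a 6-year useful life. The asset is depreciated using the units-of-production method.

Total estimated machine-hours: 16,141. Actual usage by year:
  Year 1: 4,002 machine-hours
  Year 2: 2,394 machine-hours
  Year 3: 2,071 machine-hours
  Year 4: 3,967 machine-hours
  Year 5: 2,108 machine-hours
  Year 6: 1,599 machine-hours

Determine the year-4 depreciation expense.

Depreciable base = $537,607 − $101,800 = $435,807.
Rate = $435,807 / 16,141 machine-hours = $27 per machine-hour.
Year 1: 4,002 × $27 = $108,054. Book value $429,553.
Year 2: 2,394 × $27 = $64,638. Book value $364,915.
Year 3: 2,071 × $27 = $55,917. Book value $308,998.
Year 4: 3,967 × $27 = $107,109. Book value $201,889.

$107,109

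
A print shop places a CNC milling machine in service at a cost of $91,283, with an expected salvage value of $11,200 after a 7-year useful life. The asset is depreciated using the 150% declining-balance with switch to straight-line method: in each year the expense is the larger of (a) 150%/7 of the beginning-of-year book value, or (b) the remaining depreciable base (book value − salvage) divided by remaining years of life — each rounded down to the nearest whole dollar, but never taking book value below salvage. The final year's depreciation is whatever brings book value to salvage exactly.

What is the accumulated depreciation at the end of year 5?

$64,355

Depreciable base = $91,283 − $11,200 = $80,083.
Year 1: DB = ⌊$91,283 × 150%/7⌋ = $19,560; SL = ⌊$80,083/7⌋ = $11,440 → take DB $19,560. Book value $71,723.
Year 2: DB = ⌊$71,723 × 150%/7⌋ = $15,369; SL = ⌊$60,523/6⌋ = $10,087 → take DB $15,369. Book value $56,354.
Year 3: DB = ⌊$56,354 × 150%/7⌋ = $12,075; SL = ⌊$45,154/5⌋ = $9,030 → take DB $12,075. Book value $44,279.
Year 4: DB = ⌊$44,279 × 150%/7⌋ = $9,488; SL = ⌊$33,079/4⌋ = $8,269 → take DB $9,488. Book value $34,791.
Year 5: DB = ⌊$34,791 × 150%/7⌋ = $7,455; SL = ⌊$23,591/3⌋ = $7,863 → take SL $7,863. Book value $26,928.
Accumulated through year 5 = $91,283 − $26,928 = $64,355.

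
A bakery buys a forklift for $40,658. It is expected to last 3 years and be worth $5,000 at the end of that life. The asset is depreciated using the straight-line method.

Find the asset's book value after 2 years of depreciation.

Depreciable base = $40,658 − $5,000 = $35,658.
Annual expense = $35,658 / 3 = $11,886.
End of year 1: book value $28,772.
End of year 2: book value $16,886.

$16,886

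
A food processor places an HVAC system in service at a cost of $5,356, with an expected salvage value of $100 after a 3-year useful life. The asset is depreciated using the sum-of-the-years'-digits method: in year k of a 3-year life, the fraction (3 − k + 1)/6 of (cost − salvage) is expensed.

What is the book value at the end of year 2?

Depreciable base = $5,356 − $100 = $5,256.
Sum of the years' digits = 3+2+1 = 6.
Year 1: $5,256 × 3/6 = $2,628. Book value $2,728.
Year 2: $5,256 × 2/6 = $1,752. Book value $976.

$976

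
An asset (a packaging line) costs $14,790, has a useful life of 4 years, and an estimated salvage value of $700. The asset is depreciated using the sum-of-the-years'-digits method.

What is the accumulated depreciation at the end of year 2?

Depreciable base = $14,790 − $700 = $14,090.
Sum of the years' digits = 4+3+2+1 = 10.
Year 1: $14,090 × 4/10 = $5,636. Book value $9,154.
Year 2: $14,090 × 3/10 = $4,227. Book value $4,927.
Accumulated through year 2 = $14,790 − $4,927 = $9,863.

$9,863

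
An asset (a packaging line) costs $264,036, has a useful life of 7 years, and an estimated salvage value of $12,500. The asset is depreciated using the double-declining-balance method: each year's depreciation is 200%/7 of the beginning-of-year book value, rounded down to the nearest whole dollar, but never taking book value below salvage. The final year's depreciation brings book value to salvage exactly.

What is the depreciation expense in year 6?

Depreciable base = $264,036 − $12,500 = $251,536.
Year 1: ⌊$264,036 × 200%/7⌋ = $75,438. Book value $188,598.
Year 2: ⌊$188,598 × 200%/7⌋ = $53,885. Book value $134,713.
Year 3: ⌊$134,713 × 200%/7⌋ = $38,489. Book value $96,224.
Year 4: ⌊$96,224 × 200%/7⌋ = $27,492. Book value $68,732.
Year 5: ⌊$68,732 × 200%/7⌋ = $19,637. Book value $49,095.
Year 6: ⌊$49,095 × 200%/7⌋ = $14,027. Book value $35,068.

$14,027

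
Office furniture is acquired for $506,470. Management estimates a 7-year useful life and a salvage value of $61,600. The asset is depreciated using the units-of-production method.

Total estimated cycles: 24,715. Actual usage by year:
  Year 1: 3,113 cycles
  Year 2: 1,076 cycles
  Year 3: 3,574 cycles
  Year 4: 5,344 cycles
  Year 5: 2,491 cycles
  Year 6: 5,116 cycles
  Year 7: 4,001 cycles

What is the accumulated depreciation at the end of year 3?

Depreciable base = $506,470 − $61,600 = $444,870.
Rate = $444,870 / 24,715 cycles = $18 per cycle.
Year 1: 3,113 × $18 = $56,034. Book value $450,436.
Year 2: 1,076 × $18 = $19,368. Book value $431,068.
Year 3: 3,574 × $18 = $64,332. Book value $366,736.
Accumulated through year 3 = $506,470 − $366,736 = $139,734.

$139,734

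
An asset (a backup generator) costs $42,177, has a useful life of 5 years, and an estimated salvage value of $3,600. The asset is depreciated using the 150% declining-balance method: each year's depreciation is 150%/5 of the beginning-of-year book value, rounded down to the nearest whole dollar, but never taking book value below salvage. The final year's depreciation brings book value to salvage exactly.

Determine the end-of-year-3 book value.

$14,467

Depreciable base = $42,177 − $3,600 = $38,577.
Year 1: ⌊$42,177 × 150%/5⌋ = $12,653. Book value $29,524.
Year 2: ⌊$29,524 × 150%/5⌋ = $8,857. Book value $20,667.
Year 3: ⌊$20,667 × 150%/5⌋ = $6,200. Book value $14,467.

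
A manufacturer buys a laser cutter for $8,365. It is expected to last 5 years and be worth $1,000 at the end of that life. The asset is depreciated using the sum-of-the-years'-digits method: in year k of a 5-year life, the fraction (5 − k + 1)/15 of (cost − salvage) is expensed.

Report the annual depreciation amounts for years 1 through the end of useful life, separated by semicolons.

$2,455; $1,964; $1,473; $982; $491

Depreciable base = $8,365 − $1,000 = $7,365.
Sum of the years' digits = 5+4+3+2+1 = 15.
Year 1: $7,365 × 5/15 = $2,455. Book value $5,910.
Year 2: $7,365 × 4/15 = $1,964. Book value $3,946.
Year 3: $7,365 × 3/15 = $1,473. Book value $2,473.
Year 4: $7,365 × 2/15 = $982. Book value $1,491.
Year 5: $7,365 × 1/15 = $491. Book value $1,000.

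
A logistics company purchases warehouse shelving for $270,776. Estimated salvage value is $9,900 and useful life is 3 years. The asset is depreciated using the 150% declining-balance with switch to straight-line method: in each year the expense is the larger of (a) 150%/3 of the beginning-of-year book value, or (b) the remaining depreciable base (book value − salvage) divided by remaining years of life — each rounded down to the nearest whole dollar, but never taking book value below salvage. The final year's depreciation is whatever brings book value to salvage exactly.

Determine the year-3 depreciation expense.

Depreciable base = $270,776 − $9,900 = $260,876.
Year 1: DB = ⌊$270,776 × 150%/3⌋ = $135,388; SL = ⌊$260,876/3⌋ = $86,958 → take DB $135,388. Book value $135,388.
Year 2: DB = ⌊$135,388 × 150%/3⌋ = $67,694; SL = ⌊$125,488/2⌋ = $62,744 → take DB $67,694. Book value $67,694.
Year 3 (final): $67,694 − $9,900 = $57,794. Book value $9,900.

$57,794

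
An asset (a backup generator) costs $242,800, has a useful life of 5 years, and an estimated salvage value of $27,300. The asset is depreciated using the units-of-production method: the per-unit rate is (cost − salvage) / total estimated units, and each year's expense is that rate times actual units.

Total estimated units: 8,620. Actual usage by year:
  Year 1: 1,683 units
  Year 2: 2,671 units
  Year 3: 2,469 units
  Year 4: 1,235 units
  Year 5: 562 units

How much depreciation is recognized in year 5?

Depreciable base = $242,800 − $27,300 = $215,500.
Rate = $215,500 / 8,620 units = $25 per unit.
Year 1: 1,683 × $25 = $42,075. Book value $200,725.
Year 2: 2,671 × $25 = $66,775. Book value $133,950.
Year 3: 2,469 × $25 = $61,725. Book value $72,225.
Year 4: 1,235 × $25 = $30,875. Book value $41,350.
Year 5: 562 × $25 = $14,050. Book value $27,300.

$14,050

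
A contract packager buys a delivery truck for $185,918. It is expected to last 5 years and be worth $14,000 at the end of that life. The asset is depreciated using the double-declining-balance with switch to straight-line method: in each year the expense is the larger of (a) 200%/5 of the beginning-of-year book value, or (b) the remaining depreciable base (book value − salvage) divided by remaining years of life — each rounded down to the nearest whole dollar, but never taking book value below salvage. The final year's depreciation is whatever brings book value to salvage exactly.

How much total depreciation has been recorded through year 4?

Depreciable base = $185,918 − $14,000 = $171,918.
Year 1: DB = ⌊$185,918 × 200%/5⌋ = $74,367; SL = ⌊$171,918/5⌋ = $34,383 → take DB $74,367. Book value $111,551.
Year 2: DB = ⌊$111,551 × 200%/5⌋ = $44,620; SL = ⌊$97,551/4⌋ = $24,387 → take DB $44,620. Book value $66,931.
Year 3: DB = ⌊$66,931 × 200%/5⌋ = $26,772; SL = ⌊$52,931/3⌋ = $17,643 → take DB $26,772. Book value $40,159.
Year 4: DB = ⌊$40,159 × 200%/5⌋ = $16,063; SL = ⌊$26,159/2⌋ = $13,079 → take DB $16,063. Book value $24,096.
Accumulated through year 4 = $185,918 − $24,096 = $161,822.

$161,822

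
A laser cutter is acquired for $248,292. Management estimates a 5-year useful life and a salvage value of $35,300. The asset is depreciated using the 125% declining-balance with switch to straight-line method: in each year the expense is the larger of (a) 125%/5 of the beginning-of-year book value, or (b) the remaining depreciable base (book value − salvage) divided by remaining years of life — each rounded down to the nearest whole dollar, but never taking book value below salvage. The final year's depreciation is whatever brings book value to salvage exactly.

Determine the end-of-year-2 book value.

$139,665

Depreciable base = $248,292 − $35,300 = $212,992.
Year 1: DB = ⌊$248,292 × 125%/5⌋ = $62,073; SL = ⌊$212,992/5⌋ = $42,598 → take DB $62,073. Book value $186,219.
Year 2: DB = ⌊$186,219 × 125%/5⌋ = $46,554; SL = ⌊$150,919/4⌋ = $37,729 → take DB $46,554. Book value $139,665.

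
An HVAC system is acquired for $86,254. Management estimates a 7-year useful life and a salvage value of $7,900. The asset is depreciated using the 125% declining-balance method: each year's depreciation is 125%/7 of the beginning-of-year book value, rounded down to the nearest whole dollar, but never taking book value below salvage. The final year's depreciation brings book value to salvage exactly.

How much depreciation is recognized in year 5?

$7,012

Depreciable base = $86,254 − $7,900 = $78,354.
Year 1: ⌊$86,254 × 125%/7⌋ = $15,402. Book value $70,852.
Year 2: ⌊$70,852 × 125%/7⌋ = $12,652. Book value $58,200.
Year 3: ⌊$58,200 × 125%/7⌋ = $10,392. Book value $47,808.
Year 4: ⌊$47,808 × 125%/7⌋ = $8,537. Book value $39,271.
Year 5: ⌊$39,271 × 125%/7⌋ = $7,012. Book value $32,259.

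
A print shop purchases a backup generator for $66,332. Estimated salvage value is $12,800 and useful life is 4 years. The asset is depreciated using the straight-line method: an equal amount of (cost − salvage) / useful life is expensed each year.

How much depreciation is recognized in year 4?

Depreciable base = $66,332 − $12,800 = $53,532.
Annual expense = $53,532 / 4 = $13,383.

$13,383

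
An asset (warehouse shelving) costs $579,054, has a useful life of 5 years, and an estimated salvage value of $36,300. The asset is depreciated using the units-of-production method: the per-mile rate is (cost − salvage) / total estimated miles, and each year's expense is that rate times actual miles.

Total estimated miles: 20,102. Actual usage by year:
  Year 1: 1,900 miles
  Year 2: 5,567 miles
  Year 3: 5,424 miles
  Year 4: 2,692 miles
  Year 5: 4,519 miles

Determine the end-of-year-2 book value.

Depreciable base = $579,054 − $36,300 = $542,754.
Rate = $542,754 / 20,102 miles = $27 per mile.
Year 1: 1,900 × $27 = $51,300. Book value $527,754.
Year 2: 5,567 × $27 = $150,309. Book value $377,445.

$377,445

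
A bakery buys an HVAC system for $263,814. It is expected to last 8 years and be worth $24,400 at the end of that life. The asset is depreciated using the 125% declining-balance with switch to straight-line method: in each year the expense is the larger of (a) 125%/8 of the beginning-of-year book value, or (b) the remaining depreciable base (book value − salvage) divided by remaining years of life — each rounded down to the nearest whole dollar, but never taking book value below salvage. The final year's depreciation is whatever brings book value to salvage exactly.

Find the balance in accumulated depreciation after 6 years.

Depreciable base = $263,814 − $24,400 = $239,414.
Year 1: DB = ⌊$263,814 × 125%/8⌋ = $41,220; SL = ⌊$239,414/8⌋ = $29,926 → take DB $41,220. Book value $222,594.
Year 2: DB = ⌊$222,594 × 125%/8⌋ = $34,780; SL = ⌊$198,194/7⌋ = $28,313 → take DB $34,780. Book value $187,814.
Year 3: DB = ⌊$187,814 × 125%/8⌋ = $29,345; SL = ⌊$163,414/6⌋ = $27,235 → take DB $29,345. Book value $158,469.
Year 4: DB = ⌊$158,469 × 125%/8⌋ = $24,760; SL = ⌊$134,069/5⌋ = $26,813 → take SL $26,813. Book value $131,656.
Year 5: DB = ⌊$131,656 × 125%/8⌋ = $20,571; SL = ⌊$107,256/4⌋ = $26,814 → take SL $26,814. Book value $104,842.
Year 6: DB = ⌊$104,842 × 125%/8⌋ = $16,381; SL = ⌊$80,442/3⌋ = $26,814 → take SL $26,814. Book value $78,028.
Accumulated through year 6 = $263,814 − $78,028 = $185,786.

$185,786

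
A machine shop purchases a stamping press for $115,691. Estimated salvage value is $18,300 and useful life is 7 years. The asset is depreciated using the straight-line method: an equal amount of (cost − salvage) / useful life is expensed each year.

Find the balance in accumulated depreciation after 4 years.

$55,652

Depreciable base = $115,691 − $18,300 = $97,391.
Annual expense = $97,391 / 7 = $13,913.
End of year 1: book value $101,778.
End of year 2: book value $87,865.
End of year 3: book value $73,952.
End of year 4: book value $60,039.
Accumulated through year 4 = $115,691 − $60,039 = $55,652.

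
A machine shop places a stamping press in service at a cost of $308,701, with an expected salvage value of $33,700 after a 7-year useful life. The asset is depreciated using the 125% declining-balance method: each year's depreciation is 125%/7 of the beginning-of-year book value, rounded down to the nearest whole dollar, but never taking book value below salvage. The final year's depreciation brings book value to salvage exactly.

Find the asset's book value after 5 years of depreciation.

Depreciable base = $308,701 − $33,700 = $275,001.
Year 1: ⌊$308,701 × 125%/7⌋ = $55,125. Book value $253,576.
Year 2: ⌊$253,576 × 125%/7⌋ = $45,281. Book value $208,295.
Year 3: ⌊$208,295 × 125%/7⌋ = $37,195. Book value $171,100.
Year 4: ⌊$171,100 × 125%/7⌋ = $30,553. Book value $140,547.
Year 5: ⌊$140,547 × 125%/7⌋ = $25,097. Book value $115,450.

$115,450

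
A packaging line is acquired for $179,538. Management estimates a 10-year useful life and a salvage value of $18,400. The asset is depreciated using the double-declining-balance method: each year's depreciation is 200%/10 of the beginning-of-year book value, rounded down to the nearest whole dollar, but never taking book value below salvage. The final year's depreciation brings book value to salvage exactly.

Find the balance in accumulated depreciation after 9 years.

Depreciable base = $179,538 − $18,400 = $161,138.
Year 1: ⌊$179,538 × 200%/10⌋ = $35,907. Book value $143,631.
Year 2: ⌊$143,631 × 200%/10⌋ = $28,726. Book value $114,905.
Year 3: ⌊$114,905 × 200%/10⌋ = $22,981. Book value $91,924.
Year 4: ⌊$91,924 × 200%/10⌋ = $18,384. Book value $73,540.
Year 5: ⌊$73,540 × 200%/10⌋ = $14,708. Book value $58,832.
Year 6: ⌊$58,832 × 200%/10⌋ = $11,766. Book value $47,066.
Year 7: ⌊$47,066 × 200%/10⌋ = $9,413. Book value $37,653.
Year 8: ⌊$37,653 × 200%/10⌋ = $7,530. Book value $30,123.
Year 9: ⌊$30,123 × 200%/10⌋ = $6,024. Book value $24,099.
Accumulated through year 9 = $179,538 − $24,099 = $155,439.

$155,439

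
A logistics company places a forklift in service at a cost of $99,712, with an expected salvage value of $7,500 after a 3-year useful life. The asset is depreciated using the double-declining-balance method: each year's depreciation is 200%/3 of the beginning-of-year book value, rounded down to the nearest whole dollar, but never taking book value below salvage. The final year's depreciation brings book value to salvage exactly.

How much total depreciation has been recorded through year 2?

Depreciable base = $99,712 − $7,500 = $92,212.
Year 1: ⌊$99,712 × 200%/3⌋ = $66,474. Book value $33,238.
Year 2: ⌊$33,238 × 200%/3⌋ = $22,158. Book value $11,080.
Accumulated through year 2 = $99,712 − $11,080 = $88,632.

$88,632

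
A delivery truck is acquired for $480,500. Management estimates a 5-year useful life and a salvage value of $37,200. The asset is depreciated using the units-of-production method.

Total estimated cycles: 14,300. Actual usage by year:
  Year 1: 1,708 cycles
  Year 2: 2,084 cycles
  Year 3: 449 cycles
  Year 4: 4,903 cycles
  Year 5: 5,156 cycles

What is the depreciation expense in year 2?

$64,604

Depreciable base = $480,500 − $37,200 = $443,300.
Rate = $443,300 / 14,300 cycles = $31 per cycle.
Year 1: 1,708 × $31 = $52,948. Book value $427,552.
Year 2: 2,084 × $31 = $64,604. Book value $362,948.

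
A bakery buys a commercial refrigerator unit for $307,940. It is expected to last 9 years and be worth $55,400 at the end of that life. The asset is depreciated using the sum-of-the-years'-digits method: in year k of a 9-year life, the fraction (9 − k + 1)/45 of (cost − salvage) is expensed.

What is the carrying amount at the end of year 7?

Depreciable base = $307,940 − $55,400 = $252,540.
Sum of the years' digits = 9+8+7+6+5+4+3+2+1 = 45.
Year 1: $252,540 × 9/45 = $50,508. Book value $257,432.
Year 2: $252,540 × 8/45 = $44,896. Book value $212,536.
Year 3: $252,540 × 7/45 = $39,284. Book value $173,252.
Year 4: $252,540 × 6/45 = $33,672. Book value $139,580.
Year 5: $252,540 × 5/45 = $28,060. Book value $111,520.
Year 6: $252,540 × 4/45 = $22,448. Book value $89,072.
Year 7: $252,540 × 3/45 = $16,836. Book value $72,236.

$72,236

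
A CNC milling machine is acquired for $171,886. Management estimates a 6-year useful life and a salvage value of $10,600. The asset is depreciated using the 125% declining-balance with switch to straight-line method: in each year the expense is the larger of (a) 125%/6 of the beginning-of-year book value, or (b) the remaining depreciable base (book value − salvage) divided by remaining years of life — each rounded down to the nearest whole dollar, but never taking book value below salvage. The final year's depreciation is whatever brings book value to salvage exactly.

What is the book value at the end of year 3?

$83,446

Depreciable base = $171,886 − $10,600 = $161,286.
Year 1: DB = ⌊$171,886 × 125%/6⌋ = $35,809; SL = ⌊$161,286/6⌋ = $26,881 → take DB $35,809. Book value $136,077.
Year 2: DB = ⌊$136,077 × 125%/6⌋ = $28,349; SL = ⌊$125,477/5⌋ = $25,095 → take DB $28,349. Book value $107,728.
Year 3: DB = ⌊$107,728 × 125%/6⌋ = $22,443; SL = ⌊$97,128/4⌋ = $24,282 → take SL $24,282. Book value $83,446.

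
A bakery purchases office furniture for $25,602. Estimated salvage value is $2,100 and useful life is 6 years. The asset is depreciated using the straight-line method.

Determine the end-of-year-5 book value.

Depreciable base = $25,602 − $2,100 = $23,502.
Annual expense = $23,502 / 6 = $3,917.
End of year 1: book value $21,685.
End of year 2: book value $17,768.
End of year 3: book value $13,851.
End of year 4: book value $9,934.
End of year 5: book value $6,017.

$6,017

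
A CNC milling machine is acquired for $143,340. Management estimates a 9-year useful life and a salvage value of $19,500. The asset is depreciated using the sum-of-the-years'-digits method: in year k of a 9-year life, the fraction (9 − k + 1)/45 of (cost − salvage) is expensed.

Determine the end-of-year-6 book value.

Depreciable base = $143,340 − $19,500 = $123,840.
Sum of the years' digits = 9+8+7+6+5+4+3+2+1 = 45.
Year 1: $123,840 × 9/45 = $24,768. Book value $118,572.
Year 2: $123,840 × 8/45 = $22,016. Book value $96,556.
Year 3: $123,840 × 7/45 = $19,264. Book value $77,292.
Year 4: $123,840 × 6/45 = $16,512. Book value $60,780.
Year 5: $123,840 × 5/45 = $13,760. Book value $47,020.
Year 6: $123,840 × 4/45 = $11,008. Book value $36,012.

$36,012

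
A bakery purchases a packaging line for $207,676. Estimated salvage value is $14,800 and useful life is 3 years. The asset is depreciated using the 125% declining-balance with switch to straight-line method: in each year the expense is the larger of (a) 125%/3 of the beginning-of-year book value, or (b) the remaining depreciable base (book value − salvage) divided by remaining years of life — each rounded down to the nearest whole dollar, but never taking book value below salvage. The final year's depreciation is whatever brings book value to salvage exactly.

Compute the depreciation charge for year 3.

Depreciable base = $207,676 − $14,800 = $192,876.
Year 1: DB = ⌊$207,676 × 125%/3⌋ = $86,531; SL = ⌊$192,876/3⌋ = $64,292 → take DB $86,531. Book value $121,145.
Year 2: DB = ⌊$121,145 × 125%/3⌋ = $50,477; SL = ⌊$106,345/2⌋ = $53,172 → take SL $53,172. Book value $67,973.
Year 3 (final): $67,973 − $14,800 = $53,173. Book value $14,800.

$53,173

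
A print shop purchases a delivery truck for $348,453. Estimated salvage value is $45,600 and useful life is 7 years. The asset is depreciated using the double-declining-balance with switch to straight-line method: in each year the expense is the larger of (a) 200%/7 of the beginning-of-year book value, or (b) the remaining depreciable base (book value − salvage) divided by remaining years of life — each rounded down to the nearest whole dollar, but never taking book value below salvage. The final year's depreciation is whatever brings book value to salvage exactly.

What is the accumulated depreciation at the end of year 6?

$302,174

Depreciable base = $348,453 − $45,600 = $302,853.
Year 1: DB = ⌊$348,453 × 200%/7⌋ = $99,558; SL = ⌊$302,853/7⌋ = $43,264 → take DB $99,558. Book value $248,895.
Year 2: DB = ⌊$248,895 × 200%/7⌋ = $71,112; SL = ⌊$203,295/6⌋ = $33,882 → take DB $71,112. Book value $177,783.
Year 3: DB = ⌊$177,783 × 200%/7⌋ = $50,795; SL = ⌊$132,183/5⌋ = $26,436 → take DB $50,795. Book value $126,988.
Year 4: DB = ⌊$126,988 × 200%/7⌋ = $36,282; SL = ⌊$81,388/4⌋ = $20,347 → take DB $36,282. Book value $90,706.
Year 5: DB = ⌊$90,706 × 200%/7⌋ = $25,916; SL = ⌊$45,106/3⌋ = $15,035 → take DB $25,916. Book value $64,790.
Year 6: DB = ⌊$64,790 × 200%/7⌋ = $18,511; SL = ⌊$19,190/2⌋ = $9,595 → take DB $18,511. Book value $46,279.
Accumulated through year 6 = $348,453 − $46,279 = $302,174.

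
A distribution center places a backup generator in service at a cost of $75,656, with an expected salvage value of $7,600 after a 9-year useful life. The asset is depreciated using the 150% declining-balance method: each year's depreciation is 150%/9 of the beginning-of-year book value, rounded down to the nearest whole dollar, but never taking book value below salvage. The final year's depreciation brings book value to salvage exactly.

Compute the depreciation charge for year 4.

Depreciable base = $75,656 − $7,600 = $68,056.
Year 1: ⌊$75,656 × 150%/9⌋ = $12,609. Book value $63,047.
Year 2: ⌊$63,047 × 150%/9⌋ = $10,507. Book value $52,540.
Year 3: ⌊$52,540 × 150%/9⌋ = $8,756. Book value $43,784.
Year 4: ⌊$43,784 × 150%/9⌋ = $7,297. Book value $36,487.

$7,297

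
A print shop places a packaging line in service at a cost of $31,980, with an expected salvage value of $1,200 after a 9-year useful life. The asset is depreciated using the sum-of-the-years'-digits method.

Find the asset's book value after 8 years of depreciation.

Depreciable base = $31,980 − $1,200 = $30,780.
Sum of the years' digits = 9+8+7+6+5+4+3+2+1 = 45.
Year 1: $30,780 × 9/45 = $6,156. Book value $25,824.
Year 2: $30,780 × 8/45 = $5,472. Book value $20,352.
Year 3: $30,780 × 7/45 = $4,788. Book value $15,564.
Year 4: $30,780 × 6/45 = $4,104. Book value $11,460.
Year 5: $30,780 × 5/45 = $3,420. Book value $8,040.
Year 6: $30,780 × 4/45 = $2,736. Book value $5,304.
Year 7: $30,780 × 3/45 = $2,052. Book value $3,252.
Year 8: $30,780 × 2/45 = $1,368. Book value $1,884.

$1,884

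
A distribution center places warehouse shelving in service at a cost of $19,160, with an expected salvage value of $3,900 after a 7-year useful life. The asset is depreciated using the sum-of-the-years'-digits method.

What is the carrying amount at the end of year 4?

Depreciable base = $19,160 − $3,900 = $15,260.
Sum of the years' digits = 7+6+5+4+3+2+1 = 28.
Year 1: $15,260 × 7/28 = $3,815. Book value $15,345.
Year 2: $15,260 × 6/28 = $3,270. Book value $12,075.
Year 3: $15,260 × 5/28 = $2,725. Book value $9,350.
Year 4: $15,260 × 4/28 = $2,180. Book value $7,170.

$7,170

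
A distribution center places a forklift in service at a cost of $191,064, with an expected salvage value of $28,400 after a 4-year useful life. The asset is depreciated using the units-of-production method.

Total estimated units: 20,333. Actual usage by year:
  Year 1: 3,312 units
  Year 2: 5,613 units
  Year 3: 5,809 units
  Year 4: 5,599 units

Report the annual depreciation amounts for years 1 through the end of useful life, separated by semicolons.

Depreciable base = $191,064 − $28,400 = $162,664.
Rate = $162,664 / 20,333 units = $8 per unit.
Year 1: 3,312 × $8 = $26,496. Book value $164,568.
Year 2: 5,613 × $8 = $44,904. Book value $119,664.
Year 3: 5,809 × $8 = $46,472. Book value $73,192.
Year 4: 5,599 × $8 = $44,792. Book value $28,400.

$26,496; $44,904; $46,472; $44,792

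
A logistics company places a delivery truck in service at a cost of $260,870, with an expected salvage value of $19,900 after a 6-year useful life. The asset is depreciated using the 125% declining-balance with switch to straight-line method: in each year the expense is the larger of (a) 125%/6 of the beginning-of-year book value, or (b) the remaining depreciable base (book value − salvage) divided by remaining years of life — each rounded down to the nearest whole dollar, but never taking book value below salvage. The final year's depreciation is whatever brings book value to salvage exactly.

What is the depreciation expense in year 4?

$35,899

Depreciable base = $260,870 − $19,900 = $240,970.
Year 1: DB = ⌊$260,870 × 125%/6⌋ = $54,347; SL = ⌊$240,970/6⌋ = $40,161 → take DB $54,347. Book value $206,523.
Year 2: DB = ⌊$206,523 × 125%/6⌋ = $43,025; SL = ⌊$186,623/5⌋ = $37,324 → take DB $43,025. Book value $163,498.
Year 3: DB = ⌊$163,498 × 125%/6⌋ = $34,062; SL = ⌊$143,598/4⌋ = $35,899 → take SL $35,899. Book value $127,599.
Year 4: DB = ⌊$127,599 × 125%/6⌋ = $26,583; SL = ⌊$107,699/3⌋ = $35,899 → take SL $35,899. Book value $91,700.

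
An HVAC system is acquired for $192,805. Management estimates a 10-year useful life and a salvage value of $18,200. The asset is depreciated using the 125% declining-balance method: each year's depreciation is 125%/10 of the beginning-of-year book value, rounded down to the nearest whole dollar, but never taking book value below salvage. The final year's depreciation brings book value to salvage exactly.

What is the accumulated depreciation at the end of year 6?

Depreciable base = $192,805 − $18,200 = $174,605.
Year 1: ⌊$192,805 × 125%/10⌋ = $24,100. Book value $168,705.
Year 2: ⌊$168,705 × 125%/10⌋ = $21,088. Book value $147,617.
Year 3: ⌊$147,617 × 125%/10⌋ = $18,452. Book value $129,165.
Year 4: ⌊$129,165 × 125%/10⌋ = $16,145. Book value $113,020.
Year 5: ⌊$113,020 × 125%/10⌋ = $14,127. Book value $98,893.
Year 6: ⌊$98,893 × 125%/10⌋ = $12,361. Book value $86,532.
Accumulated through year 6 = $192,805 − $86,532 = $106,273.

$106,273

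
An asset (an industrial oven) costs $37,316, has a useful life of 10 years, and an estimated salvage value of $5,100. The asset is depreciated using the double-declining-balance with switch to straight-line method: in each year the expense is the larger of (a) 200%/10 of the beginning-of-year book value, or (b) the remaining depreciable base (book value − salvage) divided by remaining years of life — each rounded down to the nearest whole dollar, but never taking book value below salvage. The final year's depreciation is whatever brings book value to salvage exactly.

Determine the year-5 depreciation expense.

$3,057

Depreciable base = $37,316 − $5,100 = $32,216.
Year 1: DB = ⌊$37,316 × 200%/10⌋ = $7,463; SL = ⌊$32,216/10⌋ = $3,221 → take DB $7,463. Book value $29,853.
Year 2: DB = ⌊$29,853 × 200%/10⌋ = $5,970; SL = ⌊$24,753/9⌋ = $2,750 → take DB $5,970. Book value $23,883.
Year 3: DB = ⌊$23,883 × 200%/10⌋ = $4,776; SL = ⌊$18,783/8⌋ = $2,347 → take DB $4,776. Book value $19,107.
Year 4: DB = ⌊$19,107 × 200%/10⌋ = $3,821; SL = ⌊$14,007/7⌋ = $2,001 → take DB $3,821. Book value $15,286.
Year 5: DB = ⌊$15,286 × 200%/10⌋ = $3,057; SL = ⌊$10,186/6⌋ = $1,697 → take DB $3,057. Book value $12,229.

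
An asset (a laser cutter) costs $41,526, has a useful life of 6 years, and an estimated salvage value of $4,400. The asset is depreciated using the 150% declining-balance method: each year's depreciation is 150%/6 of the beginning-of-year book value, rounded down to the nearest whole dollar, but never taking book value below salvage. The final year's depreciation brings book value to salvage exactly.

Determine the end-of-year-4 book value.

$13,140

Depreciable base = $41,526 − $4,400 = $37,126.
Year 1: ⌊$41,526 × 150%/6⌋ = $10,381. Book value $31,145.
Year 2: ⌊$31,145 × 150%/6⌋ = $7,786. Book value $23,359.
Year 3: ⌊$23,359 × 150%/6⌋ = $5,839. Book value $17,520.
Year 4: ⌊$17,520 × 150%/6⌋ = $4,380. Book value $13,140.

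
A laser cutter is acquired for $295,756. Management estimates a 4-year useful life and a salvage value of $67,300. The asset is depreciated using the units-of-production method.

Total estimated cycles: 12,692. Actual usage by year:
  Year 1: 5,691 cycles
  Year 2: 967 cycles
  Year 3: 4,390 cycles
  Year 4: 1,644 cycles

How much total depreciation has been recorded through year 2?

Depreciable base = $295,756 − $67,300 = $228,456.
Rate = $228,456 / 12,692 cycles = $18 per cycle.
Year 1: 5,691 × $18 = $102,438. Book value $193,318.
Year 2: 967 × $18 = $17,406. Book value $175,912.
Accumulated through year 2 = $295,756 − $175,912 = $119,844.

$119,844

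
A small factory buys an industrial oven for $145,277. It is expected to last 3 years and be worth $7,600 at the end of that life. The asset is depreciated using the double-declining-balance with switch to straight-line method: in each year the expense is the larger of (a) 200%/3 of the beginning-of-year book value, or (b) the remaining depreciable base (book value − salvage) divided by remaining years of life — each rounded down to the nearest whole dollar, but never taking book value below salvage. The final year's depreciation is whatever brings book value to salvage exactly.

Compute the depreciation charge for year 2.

$32,284

Depreciable base = $145,277 − $7,600 = $137,677.
Year 1: DB = ⌊$145,277 × 200%/3⌋ = $96,851; SL = ⌊$137,677/3⌋ = $45,892 → take DB $96,851. Book value $48,426.
Year 2: DB = ⌊$48,426 × 200%/3⌋ = $32,284; SL = ⌊$40,826/2⌋ = $20,413 → take DB $32,284. Book value $16,142.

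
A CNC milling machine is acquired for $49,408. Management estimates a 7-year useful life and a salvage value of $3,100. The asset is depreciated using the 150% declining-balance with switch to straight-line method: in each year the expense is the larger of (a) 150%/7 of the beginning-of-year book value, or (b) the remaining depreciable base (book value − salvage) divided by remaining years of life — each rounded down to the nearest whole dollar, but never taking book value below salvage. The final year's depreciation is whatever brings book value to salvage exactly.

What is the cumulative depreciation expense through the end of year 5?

Depreciable base = $49,408 − $3,100 = $46,308.
Year 1: DB = ⌊$49,408 × 150%/7⌋ = $10,587; SL = ⌊$46,308/7⌋ = $6,615 → take DB $10,587. Book value $38,821.
Year 2: DB = ⌊$38,821 × 150%/7⌋ = $8,318; SL = ⌊$35,721/6⌋ = $5,953 → take DB $8,318. Book value $30,503.
Year 3: DB = ⌊$30,503 × 150%/7⌋ = $6,536; SL = ⌊$27,403/5⌋ = $5,480 → take DB $6,536. Book value $23,967.
Year 4: DB = ⌊$23,967 × 150%/7⌋ = $5,135; SL = ⌊$20,867/4⌋ = $5,216 → take SL $5,216. Book value $18,751.
Year 5: DB = ⌊$18,751 × 150%/7⌋ = $4,018; SL = ⌊$15,651/3⌋ = $5,217 → take SL $5,217. Book value $13,534.
Accumulated through year 5 = $49,408 − $13,534 = $35,874.

$35,874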